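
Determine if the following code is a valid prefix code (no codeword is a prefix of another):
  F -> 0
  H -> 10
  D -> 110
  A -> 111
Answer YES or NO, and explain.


Checking each pair (does one codeword prefix another?):
  F='0' vs H='10': no prefix
  F='0' vs D='110': no prefix
  F='0' vs A='111': no prefix
  H='10' vs F='0': no prefix
  H='10' vs D='110': no prefix
  H='10' vs A='111': no prefix
  D='110' vs F='0': no prefix
  D='110' vs H='10': no prefix
  D='110' vs A='111': no prefix
  A='111' vs F='0': no prefix
  A='111' vs H='10': no prefix
  A='111' vs D='110': no prefix
No violation found over all pairs.

YES -- this is a valid prefix code. No codeword is a prefix of any other codeword.


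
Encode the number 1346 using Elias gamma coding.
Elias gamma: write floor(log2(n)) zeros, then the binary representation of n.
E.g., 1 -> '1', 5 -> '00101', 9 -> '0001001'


num_bits = floor(log2(1346)) + 1 = 11
leading_zeros = num_bits - 1 = 10
binary(1346) = 10101000010

Elias gamma(1346) = '0000000000' + '10101000010' = 000000000010101000010 (21 bits)


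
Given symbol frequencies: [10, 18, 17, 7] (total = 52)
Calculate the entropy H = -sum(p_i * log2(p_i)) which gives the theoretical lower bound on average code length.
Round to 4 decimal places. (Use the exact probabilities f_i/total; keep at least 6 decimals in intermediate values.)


Per-symbol terms -p_i * log2(p_i) with p_i = f_i/52:
  p = 10/52 = 0.192308: log2(p) = -2.378512, -p*log2(p) = 0.457406
  p = 18/52 = 0.346154: log2(p) = -1.530515, -p*log2(p) = 0.529794
  p = 17/52 = 0.326923: log2(p) = -1.612977, -p*log2(p) = 0.527319
  p = 7/52 = 0.134615: log2(p) = -2.893085, -p*log2(p) = 0.389454
H = 0.457406 + 0.529794 + 0.527319 + 0.389454 = 1.903973

H = 1.904 bits/symbol


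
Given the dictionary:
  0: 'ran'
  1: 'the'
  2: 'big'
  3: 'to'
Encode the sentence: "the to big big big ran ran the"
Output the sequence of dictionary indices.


Look up each word in the dictionary:
  'the' -> 1
  'to' -> 3
  'big' -> 2
  'big' -> 2
  'big' -> 2
  'ran' -> 0
  'ran' -> 0
  'the' -> 1

Encoded: [1, 3, 2, 2, 2, 0, 0, 1]


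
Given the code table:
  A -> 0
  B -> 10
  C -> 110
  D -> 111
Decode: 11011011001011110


Decoding:
110 -> C
110 -> C
110 -> C
0 -> A
10 -> B
111 -> D
10 -> B


Result: CCCABDB


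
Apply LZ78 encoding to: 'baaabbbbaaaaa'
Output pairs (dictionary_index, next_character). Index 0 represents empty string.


LZ78 encoding steps:
Dictionary: {0: ''}
Step 1: w='' (idx 0), next='b' -> output (0, 'b'), add 'b' as idx 1
Step 2: w='' (idx 0), next='a' -> output (0, 'a'), add 'a' as idx 2
Step 3: w='a' (idx 2), next='a' -> output (2, 'a'), add 'aa' as idx 3
Step 4: w='b' (idx 1), next='b' -> output (1, 'b'), add 'bb' as idx 4
Step 5: w='bb' (idx 4), next='a' -> output (4, 'a'), add 'bba' as idx 5
Step 6: w='aa' (idx 3), next='a' -> output (3, 'a'), add 'aaa' as idx 6
Step 7: w='a' (idx 2), end of input -> output (2, '')


Encoded: [(0, 'b'), (0, 'a'), (2, 'a'), (1, 'b'), (4, 'a'), (3, 'a'), (2, '')]


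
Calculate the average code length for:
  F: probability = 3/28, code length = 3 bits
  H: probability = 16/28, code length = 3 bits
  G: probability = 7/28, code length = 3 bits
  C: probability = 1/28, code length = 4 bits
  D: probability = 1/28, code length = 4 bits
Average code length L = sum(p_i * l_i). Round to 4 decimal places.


Weighted contributions p_i * l_i:
  F: (3/28) * 3 = 9/28
  H: (16/28) * 3 = 48/28
  G: (7/28) * 3 = 21/28
  C: (1/28) * 4 = 4/28
  D: (1/28) * 4 = 4/28
Sum = (9 + 48 + 21 + 4 + 4)/28 = 86/28

L = 86/28 = 3.0714 bits/symbol


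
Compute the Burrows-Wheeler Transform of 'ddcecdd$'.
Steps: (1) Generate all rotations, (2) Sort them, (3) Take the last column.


Rotations (sorted):
  0: $ddcecdd -> last char: d
  1: cdd$ddce -> last char: e
  2: cecdd$dd -> last char: d
  3: d$ddcecd -> last char: d
  4: dcecdd$d -> last char: d
  5: dd$ddcec -> last char: c
  6: ddcecdd$ -> last char: $
  7: ecdd$ddc -> last char: c


BWT = dedddc$c


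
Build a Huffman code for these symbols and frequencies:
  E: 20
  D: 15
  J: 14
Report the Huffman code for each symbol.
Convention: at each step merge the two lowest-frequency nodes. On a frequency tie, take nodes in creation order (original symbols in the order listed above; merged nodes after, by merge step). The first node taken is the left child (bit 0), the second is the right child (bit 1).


Huffman tree construction:
Step 1: Merge J(14) + D(15) = 29
Step 2: Merge E(20) + (J+D)(29) = 49
Read each symbol's code off the tree from the root (left child = 0, right child = 1).

Codes:
  E: 0 (length 1)
  D: 11 (length 2)
  J: 10 (length 2)
Average code length: 78/49 = 1.5918 bits/symbol


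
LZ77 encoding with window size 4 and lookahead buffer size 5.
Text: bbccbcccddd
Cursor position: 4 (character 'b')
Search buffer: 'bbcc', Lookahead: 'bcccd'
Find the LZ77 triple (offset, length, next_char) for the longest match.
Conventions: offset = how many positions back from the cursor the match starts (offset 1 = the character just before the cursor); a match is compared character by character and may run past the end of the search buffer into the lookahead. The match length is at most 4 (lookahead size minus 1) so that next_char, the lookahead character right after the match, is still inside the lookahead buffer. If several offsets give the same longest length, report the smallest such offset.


Try each offset into the search buffer:
  offset=1 (pos 3, char 'c'): match length 0
  offset=2 (pos 2, char 'c'): match length 0
  offset=3 (pos 1, char 'b'): match length 3
  offset=4 (pos 0, char 'b'): match length 1
Longest match has length 3 at offset 3.
next_char = character at position 4 + 3 = 7 -> 'c'

Best match: offset=3, length=3 (matching 'bcc' starting at position 1)
LZ77 triple: (3, 3, 'c')


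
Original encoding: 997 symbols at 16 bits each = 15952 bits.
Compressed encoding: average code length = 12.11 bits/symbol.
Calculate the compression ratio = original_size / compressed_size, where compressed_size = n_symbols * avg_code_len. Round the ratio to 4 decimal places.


original_size = n_symbols * orig_bits = 997 * 16 = 15952 bits
compressed_size = n_symbols * avg_code_len = 997 * 12.11 = 12073.67 bits
ratio = original_size / compressed_size = 15952 / 12073.67 = 1.3212

Compression ratio = 1.3212


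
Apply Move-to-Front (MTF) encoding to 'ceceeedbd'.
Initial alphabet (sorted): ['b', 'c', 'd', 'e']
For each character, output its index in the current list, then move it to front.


MTF encoding:
'c': index 1 in ['b', 'c', 'd', 'e'] -> ['c', 'b', 'd', 'e']
'e': index 3 in ['c', 'b', 'd', 'e'] -> ['e', 'c', 'b', 'd']
'c': index 1 in ['e', 'c', 'b', 'd'] -> ['c', 'e', 'b', 'd']
'e': index 1 in ['c', 'e', 'b', 'd'] -> ['e', 'c', 'b', 'd']
'e': index 0 in ['e', 'c', 'b', 'd'] -> ['e', 'c', 'b', 'd']
'e': index 0 in ['e', 'c', 'b', 'd'] -> ['e', 'c', 'b', 'd']
'd': index 3 in ['e', 'c', 'b', 'd'] -> ['d', 'e', 'c', 'b']
'b': index 3 in ['d', 'e', 'c', 'b'] -> ['b', 'd', 'e', 'c']
'd': index 1 in ['b', 'd', 'e', 'c'] -> ['d', 'b', 'e', 'c']


Output: [1, 3, 1, 1, 0, 0, 3, 3, 1]


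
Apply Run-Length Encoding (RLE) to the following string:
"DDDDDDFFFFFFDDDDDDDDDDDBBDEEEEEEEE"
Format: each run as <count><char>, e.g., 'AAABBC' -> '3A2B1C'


Scanning runs left to right:
  i=0: run of 'D' x 6 -> '6D'
  i=6: run of 'F' x 6 -> '6F'
  i=12: run of 'D' x 11 -> '11D'
  i=23: run of 'B' x 2 -> '2B'
  i=25: run of 'D' x 1 -> '1D'
  i=26: run of 'E' x 8 -> '8E'

RLE = 6D6F11D2B1D8E


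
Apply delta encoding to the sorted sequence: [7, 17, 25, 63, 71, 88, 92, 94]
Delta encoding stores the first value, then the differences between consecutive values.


First value: 7
Deltas:
  17 - 7 = 10
  25 - 17 = 8
  63 - 25 = 38
  71 - 63 = 8
  88 - 71 = 17
  92 - 88 = 4
  94 - 92 = 2


Delta encoded: [7, 10, 8, 38, 8, 17, 4, 2]


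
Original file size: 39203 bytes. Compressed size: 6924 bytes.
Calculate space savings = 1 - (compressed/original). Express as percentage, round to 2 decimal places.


ratio = compressed/original = 6924/39203 = 0.176619
savings = 1 - ratio = 1 - 0.176619 = 0.823381
as a percentage: 0.823381 * 100 = 82.34%

Space savings = 1 - 6924/39203 = 82.34%


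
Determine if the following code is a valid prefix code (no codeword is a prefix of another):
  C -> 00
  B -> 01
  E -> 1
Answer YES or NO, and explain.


Checking each pair (does one codeword prefix another?):
  C='00' vs B='01': no prefix
  C='00' vs E='1': no prefix
  B='01' vs C='00': no prefix
  B='01' vs E='1': no prefix
  E='1' vs C='00': no prefix
  E='1' vs B='01': no prefix
No violation found over all pairs.

YES -- this is a valid prefix code. No codeword is a prefix of any other codeword.


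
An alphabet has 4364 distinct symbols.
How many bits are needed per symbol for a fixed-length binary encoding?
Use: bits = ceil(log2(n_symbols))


log2(4364) = 12.0914
Bracket: 2^12 = 4096 < 4364 <= 2^13 = 8192
So ceil(log2(4364)) = 13

bits = ceil(log2(4364)) = ceil(12.0914) = 13 bits


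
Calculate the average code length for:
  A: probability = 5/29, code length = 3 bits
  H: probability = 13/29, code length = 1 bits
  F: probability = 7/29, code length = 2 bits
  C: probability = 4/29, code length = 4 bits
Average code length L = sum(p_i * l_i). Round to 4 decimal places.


Weighted contributions p_i * l_i:
  A: (5/29) * 3 = 15/29
  H: (13/29) * 1 = 13/29
  F: (7/29) * 2 = 14/29
  C: (4/29) * 4 = 16/29
Sum = (15 + 13 + 14 + 16)/29 = 58/29

L = 58/29 = 2.0000 bits/symbol


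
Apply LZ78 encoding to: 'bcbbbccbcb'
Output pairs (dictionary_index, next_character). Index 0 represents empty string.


LZ78 encoding steps:
Dictionary: {0: ''}
Step 1: w='' (idx 0), next='b' -> output (0, 'b'), add 'b' as idx 1
Step 2: w='' (idx 0), next='c' -> output (0, 'c'), add 'c' as idx 2
Step 3: w='b' (idx 1), next='b' -> output (1, 'b'), add 'bb' as idx 3
Step 4: w='b' (idx 1), next='c' -> output (1, 'c'), add 'bc' as idx 4
Step 5: w='c' (idx 2), next='b' -> output (2, 'b'), add 'cb' as idx 5
Step 6: w='cb' (idx 5), end of input -> output (5, '')


Encoded: [(0, 'b'), (0, 'c'), (1, 'b'), (1, 'c'), (2, 'b'), (5, '')]


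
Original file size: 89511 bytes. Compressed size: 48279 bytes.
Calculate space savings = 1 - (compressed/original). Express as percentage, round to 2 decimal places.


ratio = compressed/original = 48279/89511 = 0.539364
savings = 1 - ratio = 1 - 0.539364 = 0.460636
as a percentage: 0.460636 * 100 = 46.06%

Space savings = 1 - 48279/89511 = 46.06%


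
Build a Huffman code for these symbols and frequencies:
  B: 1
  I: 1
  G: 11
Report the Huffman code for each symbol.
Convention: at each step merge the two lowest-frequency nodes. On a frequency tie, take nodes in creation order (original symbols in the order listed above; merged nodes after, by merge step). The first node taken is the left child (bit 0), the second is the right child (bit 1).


Huffman tree construction:
Step 1: Merge B(1) + I(1) = 2
Step 2: Merge (B+I)(2) + G(11) = 13
Read each symbol's code off the tree from the root (left child = 0, right child = 1).

Codes:
  B: 00 (length 2)
  I: 01 (length 2)
  G: 1 (length 1)
Average code length: 15/13 = 1.1538 bits/symbol


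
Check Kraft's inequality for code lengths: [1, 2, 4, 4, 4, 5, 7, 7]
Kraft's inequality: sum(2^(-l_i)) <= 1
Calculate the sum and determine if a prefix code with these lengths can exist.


Sum = 2^(-1) + 2^(-2) + 2^(-4) + 2^(-4) + 2^(-4) + 2^(-5) + 2^(-7) + 2^(-7)
    = 0.5 + 0.25 + 0.0625 + 0.0625 + 0.0625 + 0.03125 + 0.0078125 + 0.0078125
    = 126/128 = 0.984375
Since 0.984375 <= 1, Kraft's inequality IS satisfied.
A prefix code with these lengths CAN exist.

Kraft sum = 0.984375. Satisfied.


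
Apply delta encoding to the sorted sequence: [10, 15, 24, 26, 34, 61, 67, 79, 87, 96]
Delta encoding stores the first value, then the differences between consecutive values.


First value: 10
Deltas:
  15 - 10 = 5
  24 - 15 = 9
  26 - 24 = 2
  34 - 26 = 8
  61 - 34 = 27
  67 - 61 = 6
  79 - 67 = 12
  87 - 79 = 8
  96 - 87 = 9


Delta encoded: [10, 5, 9, 2, 8, 27, 6, 12, 8, 9]


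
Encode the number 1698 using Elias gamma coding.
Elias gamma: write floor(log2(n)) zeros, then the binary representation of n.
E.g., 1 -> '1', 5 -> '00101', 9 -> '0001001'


num_bits = floor(log2(1698)) + 1 = 11
leading_zeros = num_bits - 1 = 10
binary(1698) = 11010100010

Elias gamma(1698) = '0000000000' + '11010100010' = 000000000011010100010 (21 bits)


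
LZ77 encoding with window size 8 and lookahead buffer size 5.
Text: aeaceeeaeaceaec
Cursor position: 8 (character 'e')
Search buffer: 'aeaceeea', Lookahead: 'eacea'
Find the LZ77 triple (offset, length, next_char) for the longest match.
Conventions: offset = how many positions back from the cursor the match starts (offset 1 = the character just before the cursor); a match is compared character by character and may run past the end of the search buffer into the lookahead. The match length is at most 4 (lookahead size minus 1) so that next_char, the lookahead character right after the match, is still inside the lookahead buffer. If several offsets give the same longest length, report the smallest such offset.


Try each offset into the search buffer:
  offset=1 (pos 7, char 'a'): match length 0
  offset=2 (pos 6, char 'e'): match length 2
  offset=3 (pos 5, char 'e'): match length 1
  offset=4 (pos 4, char 'e'): match length 1
  offset=5 (pos 3, char 'c'): match length 0
  offset=6 (pos 2, char 'a'): match length 0
  offset=7 (pos 1, char 'e'): match length 4
  offset=8 (pos 0, char 'a'): match length 0
Longest match has length 4 at offset 7.
next_char = character at position 8 + 4 = 12 -> 'a'

Best match: offset=7, length=4 (matching 'eace' starting at position 1)
LZ77 triple: (7, 4, 'a')


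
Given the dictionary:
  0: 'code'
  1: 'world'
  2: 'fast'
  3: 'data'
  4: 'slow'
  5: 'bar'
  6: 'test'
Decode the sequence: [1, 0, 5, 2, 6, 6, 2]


Look up each index in the dictionary:
  1 -> 'world'
  0 -> 'code'
  5 -> 'bar'
  2 -> 'fast'
  6 -> 'test'
  6 -> 'test'
  2 -> 'fast'

Decoded: "world code bar fast test test fast"


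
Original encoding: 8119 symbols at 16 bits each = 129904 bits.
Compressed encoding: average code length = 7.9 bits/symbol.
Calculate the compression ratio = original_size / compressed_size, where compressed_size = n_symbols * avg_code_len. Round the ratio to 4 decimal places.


original_size = n_symbols * orig_bits = 8119 * 16 = 129904 bits
compressed_size = n_symbols * avg_code_len = 8119 * 7.9 = 64140.1 bits
ratio = original_size / compressed_size = 129904 / 64140.1 = 2.0253

Compression ratio = 2.0253


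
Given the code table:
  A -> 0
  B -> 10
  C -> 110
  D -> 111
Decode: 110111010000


Decoding:
110 -> C
111 -> D
0 -> A
10 -> B
0 -> A
0 -> A
0 -> A


Result: CDABAAA


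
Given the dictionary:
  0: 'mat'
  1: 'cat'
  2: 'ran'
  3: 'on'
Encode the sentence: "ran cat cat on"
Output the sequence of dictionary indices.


Look up each word in the dictionary:
  'ran' -> 2
  'cat' -> 1
  'cat' -> 1
  'on' -> 3

Encoded: [2, 1, 1, 3]


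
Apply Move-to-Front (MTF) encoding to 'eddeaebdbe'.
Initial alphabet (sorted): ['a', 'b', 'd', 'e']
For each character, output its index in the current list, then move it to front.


MTF encoding:
'e': index 3 in ['a', 'b', 'd', 'e'] -> ['e', 'a', 'b', 'd']
'd': index 3 in ['e', 'a', 'b', 'd'] -> ['d', 'e', 'a', 'b']
'd': index 0 in ['d', 'e', 'a', 'b'] -> ['d', 'e', 'a', 'b']
'e': index 1 in ['d', 'e', 'a', 'b'] -> ['e', 'd', 'a', 'b']
'a': index 2 in ['e', 'd', 'a', 'b'] -> ['a', 'e', 'd', 'b']
'e': index 1 in ['a', 'e', 'd', 'b'] -> ['e', 'a', 'd', 'b']
'b': index 3 in ['e', 'a', 'd', 'b'] -> ['b', 'e', 'a', 'd']
'd': index 3 in ['b', 'e', 'a', 'd'] -> ['d', 'b', 'e', 'a']
'b': index 1 in ['d', 'b', 'e', 'a'] -> ['b', 'd', 'e', 'a']
'e': index 2 in ['b', 'd', 'e', 'a'] -> ['e', 'b', 'd', 'a']


Output: [3, 3, 0, 1, 2, 1, 3, 3, 1, 2]


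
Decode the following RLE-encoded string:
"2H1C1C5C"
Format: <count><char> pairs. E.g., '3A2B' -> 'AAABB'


Expanding each <count><char> pair:
  2H -> 'HH'
  1C -> 'C'
  1C -> 'C'
  5C -> 'CCCCC'

Decoded = HHCCCCCCC


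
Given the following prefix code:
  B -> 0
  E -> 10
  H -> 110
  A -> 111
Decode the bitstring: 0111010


Decoding step by step:
Bits 0 -> B
Bits 111 -> A
Bits 0 -> B
Bits 10 -> E


Decoded message: BABE


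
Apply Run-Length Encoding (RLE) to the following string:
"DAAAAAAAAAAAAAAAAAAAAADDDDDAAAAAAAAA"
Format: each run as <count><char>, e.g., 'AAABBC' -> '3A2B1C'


Scanning runs left to right:
  i=0: run of 'D' x 1 -> '1D'
  i=1: run of 'A' x 21 -> '21A'
  i=22: run of 'D' x 5 -> '5D'
  i=27: run of 'A' x 9 -> '9A'

RLE = 1D21A5D9A


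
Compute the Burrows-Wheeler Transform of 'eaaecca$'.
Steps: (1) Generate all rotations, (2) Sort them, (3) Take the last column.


Rotations (sorted):
  0: $eaaecca -> last char: a
  1: a$eaaecc -> last char: c
  2: aaecca$e -> last char: e
  3: aecca$ea -> last char: a
  4: ca$eaaec -> last char: c
  5: cca$eaae -> last char: e
  6: eaaecca$ -> last char: $
  7: ecca$eaa -> last char: a


BWT = aceace$a


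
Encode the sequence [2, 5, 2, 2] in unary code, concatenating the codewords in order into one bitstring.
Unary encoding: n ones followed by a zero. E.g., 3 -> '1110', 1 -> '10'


Encode each number as n ones followed by a terminating 0:
  2 -> 110 (3 bits)
  5 -> 111110 (6 bits)
  2 -> 110 (3 bits)
  2 -> 110 (3 bits)
Total length = 3 + 6 + 3 + 3 = 15 bits.

Unary([2, 5, 2, 2]) = 110111110110110 (15 bits)


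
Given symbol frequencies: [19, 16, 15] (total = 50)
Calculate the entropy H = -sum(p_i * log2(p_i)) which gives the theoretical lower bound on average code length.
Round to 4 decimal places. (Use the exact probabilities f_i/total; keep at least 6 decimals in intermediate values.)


Per-symbol terms -p_i * log2(p_i) with p_i = f_i/50:
  p = 19/50 = 0.380000: log2(p) = -1.395929, -p*log2(p) = 0.530453
  p = 16/50 = 0.320000: log2(p) = -1.643856, -p*log2(p) = 0.526034
  p = 15/50 = 0.300000: log2(p) = -1.736966, -p*log2(p) = 0.521090
H = 0.530453 + 0.526034 + 0.521090 = 1.577577

H = 1.5776 bits/symbol


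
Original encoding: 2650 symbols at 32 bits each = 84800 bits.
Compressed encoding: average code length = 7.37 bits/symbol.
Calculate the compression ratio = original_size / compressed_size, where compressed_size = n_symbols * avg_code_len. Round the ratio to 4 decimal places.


original_size = n_symbols * orig_bits = 2650 * 32 = 84800 bits
compressed_size = n_symbols * avg_code_len = 2650 * 7.37 = 19530.5 bits
ratio = original_size / compressed_size = 84800 / 19530.5 = 4.3419

Compression ratio = 4.3419


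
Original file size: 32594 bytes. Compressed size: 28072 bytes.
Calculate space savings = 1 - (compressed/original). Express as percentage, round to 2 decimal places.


ratio = compressed/original = 28072/32594 = 0.861263
savings = 1 - ratio = 1 - 0.861263 = 0.138737
as a percentage: 0.138737 * 100 = 13.87%

Space savings = 1 - 28072/32594 = 13.87%


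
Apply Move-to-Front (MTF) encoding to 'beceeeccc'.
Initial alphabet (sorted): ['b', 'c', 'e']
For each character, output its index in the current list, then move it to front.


MTF encoding:
'b': index 0 in ['b', 'c', 'e'] -> ['b', 'c', 'e']
'e': index 2 in ['b', 'c', 'e'] -> ['e', 'b', 'c']
'c': index 2 in ['e', 'b', 'c'] -> ['c', 'e', 'b']
'e': index 1 in ['c', 'e', 'b'] -> ['e', 'c', 'b']
'e': index 0 in ['e', 'c', 'b'] -> ['e', 'c', 'b']
'e': index 0 in ['e', 'c', 'b'] -> ['e', 'c', 'b']
'c': index 1 in ['e', 'c', 'b'] -> ['c', 'e', 'b']
'c': index 0 in ['c', 'e', 'b'] -> ['c', 'e', 'b']
'c': index 0 in ['c', 'e', 'b'] -> ['c', 'e', 'b']


Output: [0, 2, 2, 1, 0, 0, 1, 0, 0]


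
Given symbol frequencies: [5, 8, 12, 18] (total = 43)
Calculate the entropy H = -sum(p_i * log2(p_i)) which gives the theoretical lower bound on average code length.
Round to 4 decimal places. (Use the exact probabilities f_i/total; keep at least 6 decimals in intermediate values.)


Per-symbol terms -p_i * log2(p_i) with p_i = f_i/43:
  p = 5/43 = 0.116279: log2(p) = -3.104337, -p*log2(p) = 0.360969
  p = 8/43 = 0.186047: log2(p) = -2.426265, -p*log2(p) = 0.451398
  p = 12/43 = 0.279070: log2(p) = -1.841302, -p*log2(p) = 0.513852
  p = 18/43 = 0.418605: log2(p) = -1.256340, -p*log2(p) = 0.525910
H = 0.360969 + 0.451398 + 0.513852 + 0.525910 = 1.852129

H = 1.8521 bits/symbol


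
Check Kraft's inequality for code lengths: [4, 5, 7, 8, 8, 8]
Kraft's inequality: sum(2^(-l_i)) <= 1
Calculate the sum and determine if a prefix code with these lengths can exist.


Sum = 2^(-4) + 2^(-5) + 2^(-7) + 2^(-8) + 2^(-8) + 2^(-8)
    = 0.0625 + 0.03125 + 0.0078125 + 0.00390625 + 0.00390625 + 0.00390625
    = 29/256 = 0.11328125
Since 0.11328125 <= 1, Kraft's inequality IS satisfied.
A prefix code with these lengths CAN exist.

Kraft sum = 0.11328125. Satisfied.


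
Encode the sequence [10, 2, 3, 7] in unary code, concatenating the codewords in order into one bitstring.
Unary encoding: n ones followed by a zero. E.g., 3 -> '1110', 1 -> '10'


Encode each number as n ones followed by a terminating 0:
  10 -> 11111111110 (11 bits)
  2 -> 110 (3 bits)
  3 -> 1110 (4 bits)
  7 -> 11111110 (8 bits)
Total length = 11 + 3 + 4 + 8 = 26 bits.

Unary([10, 2, 3, 7]) = 11111111110110111011111110 (26 bits)


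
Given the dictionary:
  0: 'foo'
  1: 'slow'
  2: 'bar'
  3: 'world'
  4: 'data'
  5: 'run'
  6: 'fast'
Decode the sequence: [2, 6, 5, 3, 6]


Look up each index in the dictionary:
  2 -> 'bar'
  6 -> 'fast'
  5 -> 'run'
  3 -> 'world'
  6 -> 'fast'

Decoded: "bar fast run world fast"


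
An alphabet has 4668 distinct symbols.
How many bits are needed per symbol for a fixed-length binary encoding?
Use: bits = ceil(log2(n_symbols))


log2(4668) = 12.1886
Bracket: 2^12 = 4096 < 4668 <= 2^13 = 8192
So ceil(log2(4668)) = 13

bits = ceil(log2(4668)) = ceil(12.1886) = 13 bits


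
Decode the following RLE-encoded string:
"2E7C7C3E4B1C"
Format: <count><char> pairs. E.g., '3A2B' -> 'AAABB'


Expanding each <count><char> pair:
  2E -> 'EE'
  7C -> 'CCCCCCC'
  7C -> 'CCCCCCC'
  3E -> 'EEE'
  4B -> 'BBBB'
  1C -> 'C'

Decoded = EECCCCCCCCCCCCCCEEEBBBBC


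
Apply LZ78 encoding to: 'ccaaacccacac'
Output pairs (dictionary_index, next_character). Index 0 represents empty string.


LZ78 encoding steps:
Dictionary: {0: ''}
Step 1: w='' (idx 0), next='c' -> output (0, 'c'), add 'c' as idx 1
Step 2: w='c' (idx 1), next='a' -> output (1, 'a'), add 'ca' as idx 2
Step 3: w='' (idx 0), next='a' -> output (0, 'a'), add 'a' as idx 3
Step 4: w='a' (idx 3), next='c' -> output (3, 'c'), add 'ac' as idx 4
Step 5: w='c' (idx 1), next='c' -> output (1, 'c'), add 'cc' as idx 5
Step 6: w='ac' (idx 4), next='a' -> output (4, 'a'), add 'aca' as idx 6
Step 7: w='c' (idx 1), end of input -> output (1, '')


Encoded: [(0, 'c'), (1, 'a'), (0, 'a'), (3, 'c'), (1, 'c'), (4, 'a'), (1, '')]


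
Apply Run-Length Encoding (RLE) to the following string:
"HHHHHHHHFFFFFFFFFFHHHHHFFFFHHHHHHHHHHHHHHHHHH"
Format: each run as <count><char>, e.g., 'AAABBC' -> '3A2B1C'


Scanning runs left to right:
  i=0: run of 'H' x 8 -> '8H'
  i=8: run of 'F' x 10 -> '10F'
  i=18: run of 'H' x 5 -> '5H'
  i=23: run of 'F' x 4 -> '4F'
  i=27: run of 'H' x 18 -> '18H'

RLE = 8H10F5H4F18H


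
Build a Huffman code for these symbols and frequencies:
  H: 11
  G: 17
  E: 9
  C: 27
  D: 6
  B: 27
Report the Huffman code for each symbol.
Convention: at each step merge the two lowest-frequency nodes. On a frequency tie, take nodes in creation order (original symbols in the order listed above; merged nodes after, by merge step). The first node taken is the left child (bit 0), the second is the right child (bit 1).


Huffman tree construction:
Step 1: Merge D(6) + E(9) = 15
Step 2: Merge H(11) + (D+E)(15) = 26
Step 3: Merge G(17) + (H+(D+E))(26) = 43
Step 4: Merge C(27) + B(27) = 54
Step 5: Merge (G+(H+(D+E)))(43) + (C+B)(54) = 97
Read each symbol's code off the tree from the root (left child = 0, right child = 1).

Codes:
  H: 010 (length 3)
  G: 00 (length 2)
  E: 0111 (length 4)
  C: 10 (length 2)
  D: 0110 (length 4)
  B: 11 (length 2)
Average code length: 235/97 = 2.4227 bits/symbol


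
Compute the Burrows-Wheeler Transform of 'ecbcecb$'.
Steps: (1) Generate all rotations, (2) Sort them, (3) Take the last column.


Rotations (sorted):
  0: $ecbcecb -> last char: b
  1: b$ecbcec -> last char: c
  2: bcecb$ec -> last char: c
  3: cb$ecbce -> last char: e
  4: cbcecb$e -> last char: e
  5: cecb$ecb -> last char: b
  6: ecb$ecbc -> last char: c
  7: ecbcecb$ -> last char: $


BWT = bcceebc$


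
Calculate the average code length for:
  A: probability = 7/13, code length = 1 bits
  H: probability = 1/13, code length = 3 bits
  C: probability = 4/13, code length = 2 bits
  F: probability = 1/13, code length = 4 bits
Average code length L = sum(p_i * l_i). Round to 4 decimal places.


Weighted contributions p_i * l_i:
  A: (7/13) * 1 = 7/13
  H: (1/13) * 3 = 3/13
  C: (4/13) * 2 = 8/13
  F: (1/13) * 4 = 4/13
Sum = (7 + 3 + 8 + 4)/13 = 22/13

L = 22/13 = 1.6923 bits/symbol


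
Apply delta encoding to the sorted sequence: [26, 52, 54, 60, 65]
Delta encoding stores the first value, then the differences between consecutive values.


First value: 26
Deltas:
  52 - 26 = 26
  54 - 52 = 2
  60 - 54 = 6
  65 - 60 = 5


Delta encoded: [26, 26, 2, 6, 5]


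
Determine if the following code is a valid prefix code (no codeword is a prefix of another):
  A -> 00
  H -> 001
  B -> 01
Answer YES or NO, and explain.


Checking each pair (does one codeword prefix another?):
  A='00' vs H='001': prefix -- VIOLATION

NO -- this is NOT a valid prefix code. A (00) is a prefix of H (001).


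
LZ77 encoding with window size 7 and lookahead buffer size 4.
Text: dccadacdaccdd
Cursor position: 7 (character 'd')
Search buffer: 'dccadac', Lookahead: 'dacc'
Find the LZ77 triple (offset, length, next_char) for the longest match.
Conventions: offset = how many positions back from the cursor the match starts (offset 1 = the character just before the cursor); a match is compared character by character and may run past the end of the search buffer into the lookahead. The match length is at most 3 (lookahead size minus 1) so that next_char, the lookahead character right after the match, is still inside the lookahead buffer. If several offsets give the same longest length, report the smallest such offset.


Try each offset into the search buffer:
  offset=1 (pos 6, char 'c'): match length 0
  offset=2 (pos 5, char 'a'): match length 0
  offset=3 (pos 4, char 'd'): match length 3
  offset=4 (pos 3, char 'a'): match length 0
  offset=5 (pos 2, char 'c'): match length 0
  offset=6 (pos 1, char 'c'): match length 0
  offset=7 (pos 0, char 'd'): match length 1
Longest match has length 3 at offset 3.
next_char = character at position 7 + 3 = 10 -> 'c'

Best match: offset=3, length=3 (matching 'dac' starting at position 4)
LZ77 triple: (3, 3, 'c')


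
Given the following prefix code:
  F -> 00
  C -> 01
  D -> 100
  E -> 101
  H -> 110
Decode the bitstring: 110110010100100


Decoding step by step:
Bits 110 -> H
Bits 110 -> H
Bits 01 -> C
Bits 01 -> C
Bits 00 -> F
Bits 100 -> D


Decoded message: HHCCFD


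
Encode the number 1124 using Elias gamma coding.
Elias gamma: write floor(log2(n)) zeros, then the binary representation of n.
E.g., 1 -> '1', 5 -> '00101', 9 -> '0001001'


num_bits = floor(log2(1124)) + 1 = 11
leading_zeros = num_bits - 1 = 10
binary(1124) = 10001100100

Elias gamma(1124) = '0000000000' + '10001100100' = 000000000010001100100 (21 bits)


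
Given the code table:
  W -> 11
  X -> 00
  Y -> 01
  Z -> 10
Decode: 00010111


Decoding:
00 -> X
01 -> Y
01 -> Y
11 -> W


Result: XYYW


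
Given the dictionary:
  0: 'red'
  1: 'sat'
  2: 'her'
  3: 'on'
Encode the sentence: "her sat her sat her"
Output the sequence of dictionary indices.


Look up each word in the dictionary:
  'her' -> 2
  'sat' -> 1
  'her' -> 2
  'sat' -> 1
  'her' -> 2

Encoded: [2, 1, 2, 1, 2]


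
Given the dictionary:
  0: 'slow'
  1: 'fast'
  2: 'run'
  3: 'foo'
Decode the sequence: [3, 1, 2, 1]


Look up each index in the dictionary:
  3 -> 'foo'
  1 -> 'fast'
  2 -> 'run'
  1 -> 'fast'

Decoded: "foo fast run fast"


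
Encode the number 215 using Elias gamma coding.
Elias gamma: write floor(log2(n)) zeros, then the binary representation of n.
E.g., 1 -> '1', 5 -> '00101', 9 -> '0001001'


num_bits = floor(log2(215)) + 1 = 8
leading_zeros = num_bits - 1 = 7
binary(215) = 11010111

Elias gamma(215) = '0000000' + '11010111' = 000000011010111 (15 bits)


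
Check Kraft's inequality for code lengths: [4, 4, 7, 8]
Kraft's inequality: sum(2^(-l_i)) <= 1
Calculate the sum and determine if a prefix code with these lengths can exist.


Sum = 2^(-4) + 2^(-4) + 2^(-7) + 2^(-8)
    = 0.0625 + 0.0625 + 0.0078125 + 0.00390625
    = 35/256 = 0.13671875
Since 0.13671875 <= 1, Kraft's inequality IS satisfied.
A prefix code with these lengths CAN exist.

Kraft sum = 0.13671875. Satisfied.


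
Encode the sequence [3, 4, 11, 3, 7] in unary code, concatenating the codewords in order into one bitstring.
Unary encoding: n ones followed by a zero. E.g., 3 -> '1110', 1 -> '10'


Encode each number as n ones followed by a terminating 0:
  3 -> 1110 (4 bits)
  4 -> 11110 (5 bits)
  11 -> 111111111110 (12 bits)
  3 -> 1110 (4 bits)
  7 -> 11111110 (8 bits)
Total length = 4 + 5 + 12 + 4 + 8 = 33 bits.

Unary([3, 4, 11, 3, 7]) = 111011110111111111110111011111110 (33 bits)


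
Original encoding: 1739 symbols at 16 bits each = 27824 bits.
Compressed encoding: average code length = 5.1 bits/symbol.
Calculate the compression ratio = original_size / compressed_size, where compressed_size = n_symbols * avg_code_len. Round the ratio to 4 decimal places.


original_size = n_symbols * orig_bits = 1739 * 16 = 27824 bits
compressed_size = n_symbols * avg_code_len = 1739 * 5.1 = 8868.9 bits
ratio = original_size / compressed_size = 27824 / 8868.9 = 3.1373

Compression ratio = 3.1373


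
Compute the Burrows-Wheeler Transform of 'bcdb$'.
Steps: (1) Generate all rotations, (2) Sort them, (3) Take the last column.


Rotations (sorted):
  0: $bcdb -> last char: b
  1: b$bcd -> last char: d
  2: bcdb$ -> last char: $
  3: cdb$b -> last char: b
  4: db$bc -> last char: c


BWT = bd$bc


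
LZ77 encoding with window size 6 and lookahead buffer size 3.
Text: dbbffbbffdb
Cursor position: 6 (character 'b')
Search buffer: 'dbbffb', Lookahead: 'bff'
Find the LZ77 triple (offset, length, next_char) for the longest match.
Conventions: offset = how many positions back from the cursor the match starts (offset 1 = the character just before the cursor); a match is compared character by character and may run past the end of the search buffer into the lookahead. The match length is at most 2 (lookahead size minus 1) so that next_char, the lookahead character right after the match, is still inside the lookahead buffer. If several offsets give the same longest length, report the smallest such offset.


Try each offset into the search buffer:
  offset=1 (pos 5, char 'b'): match length 1
  offset=2 (pos 4, char 'f'): match length 0
  offset=3 (pos 3, char 'f'): match length 0
  offset=4 (pos 2, char 'b'): match length 2
  offset=5 (pos 1, char 'b'): match length 1
  offset=6 (pos 0, char 'd'): match length 0
Longest match has length 2 at offset 4.
next_char = character at position 6 + 2 = 8 -> 'f'

Best match: offset=4, length=2 (matching 'bf' starting at position 2)
LZ77 triple: (4, 2, 'f')


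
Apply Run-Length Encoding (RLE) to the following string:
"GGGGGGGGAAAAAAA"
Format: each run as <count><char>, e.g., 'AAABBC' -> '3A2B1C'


Scanning runs left to right:
  i=0: run of 'G' x 8 -> '8G'
  i=8: run of 'A' x 7 -> '7A'

RLE = 8G7A


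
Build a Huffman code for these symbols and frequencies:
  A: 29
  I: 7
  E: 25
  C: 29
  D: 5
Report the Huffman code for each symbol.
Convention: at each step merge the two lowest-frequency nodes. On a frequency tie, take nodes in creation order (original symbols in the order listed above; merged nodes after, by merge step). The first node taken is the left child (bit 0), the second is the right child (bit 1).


Huffman tree construction:
Step 1: Merge D(5) + I(7) = 12
Step 2: Merge (D+I)(12) + E(25) = 37
Step 3: Merge A(29) + C(29) = 58
Step 4: Merge ((D+I)+E)(37) + (A+C)(58) = 95
Read each symbol's code off the tree from the root (left child = 0, right child = 1).

Codes:
  A: 10 (length 2)
  I: 001 (length 3)
  E: 01 (length 2)
  C: 11 (length 2)
  D: 000 (length 3)
Average code length: 202/95 = 2.1263 bits/symbol


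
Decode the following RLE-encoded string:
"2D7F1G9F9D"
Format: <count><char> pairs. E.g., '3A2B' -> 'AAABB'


Expanding each <count><char> pair:
  2D -> 'DD'
  7F -> 'FFFFFFF'
  1G -> 'G'
  9F -> 'FFFFFFFFF'
  9D -> 'DDDDDDDDD'

Decoded = DDFFFFFFFGFFFFFFFFFDDDDDDDDD


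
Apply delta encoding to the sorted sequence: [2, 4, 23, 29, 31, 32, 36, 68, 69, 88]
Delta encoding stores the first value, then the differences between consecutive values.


First value: 2
Deltas:
  4 - 2 = 2
  23 - 4 = 19
  29 - 23 = 6
  31 - 29 = 2
  32 - 31 = 1
  36 - 32 = 4
  68 - 36 = 32
  69 - 68 = 1
  88 - 69 = 19


Delta encoded: [2, 2, 19, 6, 2, 1, 4, 32, 1, 19]


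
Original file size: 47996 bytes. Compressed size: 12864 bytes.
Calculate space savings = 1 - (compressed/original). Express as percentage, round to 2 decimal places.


ratio = compressed/original = 12864/47996 = 0.268022
savings = 1 - ratio = 1 - 0.268022 = 0.731978
as a percentage: 0.731978 * 100 = 73.2%

Space savings = 1 - 12864/47996 = 73.2%


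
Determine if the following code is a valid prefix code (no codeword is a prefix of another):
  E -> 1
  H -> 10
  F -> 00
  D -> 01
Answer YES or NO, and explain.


Checking each pair (does one codeword prefix another?):
  E='1' vs H='10': prefix -- VIOLATION

NO -- this is NOT a valid prefix code. E (1) is a prefix of H (10).


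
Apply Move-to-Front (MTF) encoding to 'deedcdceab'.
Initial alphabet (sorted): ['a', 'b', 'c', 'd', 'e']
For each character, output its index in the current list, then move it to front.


MTF encoding:
'd': index 3 in ['a', 'b', 'c', 'd', 'e'] -> ['d', 'a', 'b', 'c', 'e']
'e': index 4 in ['d', 'a', 'b', 'c', 'e'] -> ['e', 'd', 'a', 'b', 'c']
'e': index 0 in ['e', 'd', 'a', 'b', 'c'] -> ['e', 'd', 'a', 'b', 'c']
'd': index 1 in ['e', 'd', 'a', 'b', 'c'] -> ['d', 'e', 'a', 'b', 'c']
'c': index 4 in ['d', 'e', 'a', 'b', 'c'] -> ['c', 'd', 'e', 'a', 'b']
'd': index 1 in ['c', 'd', 'e', 'a', 'b'] -> ['d', 'c', 'e', 'a', 'b']
'c': index 1 in ['d', 'c', 'e', 'a', 'b'] -> ['c', 'd', 'e', 'a', 'b']
'e': index 2 in ['c', 'd', 'e', 'a', 'b'] -> ['e', 'c', 'd', 'a', 'b']
'a': index 3 in ['e', 'c', 'd', 'a', 'b'] -> ['a', 'e', 'c', 'd', 'b']
'b': index 4 in ['a', 'e', 'c', 'd', 'b'] -> ['b', 'a', 'e', 'c', 'd']


Output: [3, 4, 0, 1, 4, 1, 1, 2, 3, 4]


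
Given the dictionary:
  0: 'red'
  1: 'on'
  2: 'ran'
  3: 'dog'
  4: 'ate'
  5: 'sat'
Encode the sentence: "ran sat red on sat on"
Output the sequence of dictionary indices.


Look up each word in the dictionary:
  'ran' -> 2
  'sat' -> 5
  'red' -> 0
  'on' -> 1
  'sat' -> 5
  'on' -> 1

Encoded: [2, 5, 0, 1, 5, 1]


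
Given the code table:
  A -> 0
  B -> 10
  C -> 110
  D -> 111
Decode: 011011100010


Decoding:
0 -> A
110 -> C
111 -> D
0 -> A
0 -> A
0 -> A
10 -> B


Result: ACDAAAB


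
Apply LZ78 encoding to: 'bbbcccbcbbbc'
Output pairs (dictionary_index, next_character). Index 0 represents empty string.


LZ78 encoding steps:
Dictionary: {0: ''}
Step 1: w='' (idx 0), next='b' -> output (0, 'b'), add 'b' as idx 1
Step 2: w='b' (idx 1), next='b' -> output (1, 'b'), add 'bb' as idx 2
Step 3: w='' (idx 0), next='c' -> output (0, 'c'), add 'c' as idx 3
Step 4: w='c' (idx 3), next='c' -> output (3, 'c'), add 'cc' as idx 4
Step 5: w='b' (idx 1), next='c' -> output (1, 'c'), add 'bc' as idx 5
Step 6: w='bb' (idx 2), next='b' -> output (2, 'b'), add 'bbb' as idx 6
Step 7: w='c' (idx 3), end of input -> output (3, '')


Encoded: [(0, 'b'), (1, 'b'), (0, 'c'), (3, 'c'), (1, 'c'), (2, 'b'), (3, '')]


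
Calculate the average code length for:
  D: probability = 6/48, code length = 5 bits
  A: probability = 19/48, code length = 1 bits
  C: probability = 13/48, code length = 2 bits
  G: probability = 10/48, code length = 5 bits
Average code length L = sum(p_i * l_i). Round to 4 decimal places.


Weighted contributions p_i * l_i:
  D: (6/48) * 5 = 30/48
  A: (19/48) * 1 = 19/48
  C: (13/48) * 2 = 26/48
  G: (10/48) * 5 = 50/48
Sum = (30 + 19 + 26 + 50)/48 = 125/48

L = 125/48 = 2.6042 bits/symbol


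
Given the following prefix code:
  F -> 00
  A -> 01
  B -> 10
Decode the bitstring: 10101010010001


Decoding step by step:
Bits 10 -> B
Bits 10 -> B
Bits 10 -> B
Bits 10 -> B
Bits 01 -> A
Bits 00 -> F
Bits 01 -> A


Decoded message: BBBBAFA


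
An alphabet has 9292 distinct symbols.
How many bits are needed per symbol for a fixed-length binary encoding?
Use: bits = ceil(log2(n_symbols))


log2(9292) = 13.1818
Bracket: 2^13 = 8192 < 9292 <= 2^14 = 16384
So ceil(log2(9292)) = 14

bits = ceil(log2(9292)) = ceil(13.1818) = 14 bits


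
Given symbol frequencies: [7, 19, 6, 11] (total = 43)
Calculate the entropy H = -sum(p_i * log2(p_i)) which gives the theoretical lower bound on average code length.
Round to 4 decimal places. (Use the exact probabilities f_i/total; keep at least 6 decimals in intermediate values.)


Per-symbol terms -p_i * log2(p_i) with p_i = f_i/43:
  p = 7/43 = 0.162791: log2(p) = -2.618910, -p*log2(p) = 0.426334
  p = 19/43 = 0.441860: log2(p) = -1.178337, -p*log2(p) = 0.520661
  p = 6/43 = 0.139535: log2(p) = -2.841302, -p*log2(p) = 0.396461
  p = 11/43 = 0.255814: log2(p) = -1.966833, -p*log2(p) = 0.503143
H = 0.426334 + 0.520661 + 0.396461 + 0.503143 = 1.846599

H = 1.8466 bits/symbol


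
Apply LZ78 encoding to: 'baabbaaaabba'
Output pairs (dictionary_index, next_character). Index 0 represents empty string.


LZ78 encoding steps:
Dictionary: {0: ''}
Step 1: w='' (idx 0), next='b' -> output (0, 'b'), add 'b' as idx 1
Step 2: w='' (idx 0), next='a' -> output (0, 'a'), add 'a' as idx 2
Step 3: w='a' (idx 2), next='b' -> output (2, 'b'), add 'ab' as idx 3
Step 4: w='b' (idx 1), next='a' -> output (1, 'a'), add 'ba' as idx 4
Step 5: w='a' (idx 2), next='a' -> output (2, 'a'), add 'aa' as idx 5
Step 6: w='ab' (idx 3), next='b' -> output (3, 'b'), add 'abb' as idx 6
Step 7: w='a' (idx 2), end of input -> output (2, '')


Encoded: [(0, 'b'), (0, 'a'), (2, 'b'), (1, 'a'), (2, 'a'), (3, 'b'), (2, '')]


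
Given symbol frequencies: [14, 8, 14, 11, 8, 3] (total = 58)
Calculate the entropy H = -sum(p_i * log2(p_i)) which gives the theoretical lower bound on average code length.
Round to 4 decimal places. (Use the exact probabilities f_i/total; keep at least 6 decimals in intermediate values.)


Per-symbol terms -p_i * log2(p_i) with p_i = f_i/58:
  p = 14/58 = 0.241379: log2(p) = -2.050626, -p*log2(p) = 0.494979
  p = 8/58 = 0.137931: log2(p) = -2.857981, -p*log2(p) = 0.394204
  p = 14/58 = 0.241379: log2(p) = -2.050626, -p*log2(p) = 0.494979
  p = 11/58 = 0.189655: log2(p) = -2.398549, -p*log2(p) = 0.454897
  p = 8/58 = 0.137931: log2(p) = -2.857981, -p*log2(p) = 0.394204
  p = 3/58 = 0.051724: log2(p) = -4.273018, -p*log2(p) = 0.221018
H = 0.494979 + 0.394204 + 0.494979 + 0.454897 + 0.394204 + 0.221018 = 2.454281

H = 2.4543 bits/symbol


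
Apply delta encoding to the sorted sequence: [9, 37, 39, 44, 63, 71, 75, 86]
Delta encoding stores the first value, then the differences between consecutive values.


First value: 9
Deltas:
  37 - 9 = 28
  39 - 37 = 2
  44 - 39 = 5
  63 - 44 = 19
  71 - 63 = 8
  75 - 71 = 4
  86 - 75 = 11


Delta encoded: [9, 28, 2, 5, 19, 8, 4, 11]


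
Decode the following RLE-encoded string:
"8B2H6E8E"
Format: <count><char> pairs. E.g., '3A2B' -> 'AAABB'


Expanding each <count><char> pair:
  8B -> 'BBBBBBBB'
  2H -> 'HH'
  6E -> 'EEEEEE'
  8E -> 'EEEEEEEE'

Decoded = BBBBBBBBHHEEEEEEEEEEEEEE
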